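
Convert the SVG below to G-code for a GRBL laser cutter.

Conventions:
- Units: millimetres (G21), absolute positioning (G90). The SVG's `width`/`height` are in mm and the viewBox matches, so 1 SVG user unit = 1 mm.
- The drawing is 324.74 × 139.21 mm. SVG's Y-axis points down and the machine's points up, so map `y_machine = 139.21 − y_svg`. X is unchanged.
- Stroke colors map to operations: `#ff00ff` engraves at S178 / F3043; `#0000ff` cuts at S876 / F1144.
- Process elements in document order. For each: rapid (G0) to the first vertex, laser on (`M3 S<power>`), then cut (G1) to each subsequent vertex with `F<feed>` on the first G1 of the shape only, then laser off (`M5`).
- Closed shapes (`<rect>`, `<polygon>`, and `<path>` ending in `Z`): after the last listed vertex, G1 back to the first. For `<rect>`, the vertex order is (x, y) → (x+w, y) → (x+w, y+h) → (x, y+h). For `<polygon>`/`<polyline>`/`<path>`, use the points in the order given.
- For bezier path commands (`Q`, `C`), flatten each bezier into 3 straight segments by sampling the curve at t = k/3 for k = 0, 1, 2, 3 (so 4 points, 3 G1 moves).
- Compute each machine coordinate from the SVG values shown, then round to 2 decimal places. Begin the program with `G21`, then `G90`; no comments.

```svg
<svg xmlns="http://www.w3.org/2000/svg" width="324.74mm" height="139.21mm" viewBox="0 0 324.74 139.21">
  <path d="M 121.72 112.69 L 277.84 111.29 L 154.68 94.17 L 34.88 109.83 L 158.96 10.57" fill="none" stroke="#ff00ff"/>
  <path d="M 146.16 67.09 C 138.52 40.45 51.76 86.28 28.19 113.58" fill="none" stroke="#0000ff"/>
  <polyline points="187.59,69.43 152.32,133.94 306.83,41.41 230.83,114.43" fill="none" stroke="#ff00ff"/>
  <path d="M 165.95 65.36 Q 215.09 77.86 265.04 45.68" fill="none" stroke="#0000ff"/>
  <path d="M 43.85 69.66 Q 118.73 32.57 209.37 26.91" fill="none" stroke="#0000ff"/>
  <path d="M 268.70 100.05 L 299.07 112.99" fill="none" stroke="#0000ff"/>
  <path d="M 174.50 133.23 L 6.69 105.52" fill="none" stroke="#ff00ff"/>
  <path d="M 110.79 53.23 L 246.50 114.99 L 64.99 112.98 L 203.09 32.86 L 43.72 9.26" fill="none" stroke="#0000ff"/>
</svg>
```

1 u = 1 mm; y_m = 139.21 − y.

[1] `<path>` open polyline, #ff00ff→engrave S178 F3043: (121.72,26.52) → (277.84,27.92) → (154.68,45.04) → (34.88,29.38) → (158.96,128.64)

[2] `<path>` cubic bezier, #0000ff→cut S876 F1144: (146.16,72.12) → (117.42,77.97) → (67.55,55.74) → (28.19,25.63)

[3] `<polyline>` open polyline, #ff00ff→engrave S178 F3043: (187.59,69.78) → (152.32,5.27) → (306.83,97.80) → (230.83,24.78)

[4] `<path>` quadratic bezier, #0000ff→cut S876 F1144: (165.95,73.85) → (198.80,70.48) → (231.83,77.04) → (265.04,93.53)

[5] `<path>` quadratic bezier, #0000ff→cut S876 F1144: (43.85,69.55) → (95.52,90.78) → (150.69,105.03) → (209.37,112.30)

[6] `<path>` line segment, #0000ff→cut S876 F1144: (268.70,39.16) → (299.07,26.22)

[7] `<path>` line segment, #ff00ff→engrave S178 F3043: (174.50,5.98) → (6.69,33.69)

[8] `<path>` open polyline, #0000ff→cut S876 F1144: (110.79,85.98) → (246.50,24.22) → (64.99,26.23) → (203.09,106.35) → (43.72,129.95)

G21
G90
G0 X121.72 Y26.52
M3 S178
G1 X277.84 Y27.92 F3043
G1 X154.68 Y45.04
G1 X34.88 Y29.38
G1 X158.96 Y128.64
M5
G0 X146.16 Y72.12
M3 S876
G1 X117.42 Y77.97 F1144
G1 X67.55 Y55.74
G1 X28.19 Y25.63
M5
G0 X187.59 Y69.78
M3 S178
G1 X152.32 Y5.27 F3043
G1 X306.83 Y97.80
G1 X230.83 Y24.78
M5
G0 X165.95 Y73.85
M3 S876
G1 X198.80 Y70.48 F1144
G1 X231.83 Y77.04
G1 X265.04 Y93.53
M5
G0 X43.85 Y69.55
M3 S876
G1 X95.52 Y90.78 F1144
G1 X150.69 Y105.03
G1 X209.37 Y112.30
M5
G0 X268.70 Y39.16
M3 S876
G1 X299.07 Y26.22 F1144
M5
G0 X174.50 Y5.98
M3 S178
G1 X6.69 Y33.69 F3043
M5
G0 X110.79 Y85.98
M3 S876
G1 X246.50 Y24.22 F1144
G1 X64.99 Y26.23
G1 X203.09 Y106.35
G1 X43.72 Y129.95
M5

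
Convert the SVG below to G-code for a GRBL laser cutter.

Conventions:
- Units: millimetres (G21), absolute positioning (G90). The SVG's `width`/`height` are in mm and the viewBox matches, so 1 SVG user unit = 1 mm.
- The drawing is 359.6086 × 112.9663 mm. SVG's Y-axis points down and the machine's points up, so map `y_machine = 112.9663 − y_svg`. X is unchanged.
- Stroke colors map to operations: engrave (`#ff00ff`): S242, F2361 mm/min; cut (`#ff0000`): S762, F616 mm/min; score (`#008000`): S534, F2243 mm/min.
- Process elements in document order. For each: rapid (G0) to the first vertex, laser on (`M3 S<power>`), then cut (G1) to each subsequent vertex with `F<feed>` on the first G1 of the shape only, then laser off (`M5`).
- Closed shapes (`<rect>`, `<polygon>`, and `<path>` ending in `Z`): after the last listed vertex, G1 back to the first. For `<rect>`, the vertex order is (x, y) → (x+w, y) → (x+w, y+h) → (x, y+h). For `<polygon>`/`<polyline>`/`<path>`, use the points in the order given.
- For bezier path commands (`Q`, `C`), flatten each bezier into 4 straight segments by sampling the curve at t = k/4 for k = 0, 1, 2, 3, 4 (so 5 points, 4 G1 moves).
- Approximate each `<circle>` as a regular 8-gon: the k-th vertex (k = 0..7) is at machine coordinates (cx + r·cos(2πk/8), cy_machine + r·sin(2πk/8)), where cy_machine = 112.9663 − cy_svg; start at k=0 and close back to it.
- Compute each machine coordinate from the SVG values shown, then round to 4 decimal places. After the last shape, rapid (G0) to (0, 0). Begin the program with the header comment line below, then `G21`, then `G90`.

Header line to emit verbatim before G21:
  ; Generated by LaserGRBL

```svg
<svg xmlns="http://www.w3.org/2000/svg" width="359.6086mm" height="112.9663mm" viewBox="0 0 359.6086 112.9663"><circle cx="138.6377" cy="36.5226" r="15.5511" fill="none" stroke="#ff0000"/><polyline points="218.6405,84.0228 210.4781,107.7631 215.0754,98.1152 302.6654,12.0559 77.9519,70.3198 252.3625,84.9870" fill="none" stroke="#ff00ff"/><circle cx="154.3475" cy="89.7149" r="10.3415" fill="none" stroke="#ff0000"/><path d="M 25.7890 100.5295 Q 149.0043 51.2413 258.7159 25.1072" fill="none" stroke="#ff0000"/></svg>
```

; Generated by LaserGRBL
G21
G90
G0 X154.1888 Y76.4437
M3 S762
G1 X149.6340 Y87.4400 F616
G1 X138.6377 Y91.9948
G1 X127.6414 Y87.4400
G1 X123.0866 Y76.4437
G1 X127.6414 Y65.4474
G1 X138.6377 Y60.8926
G1 X149.6340 Y65.4474
G1 X154.1888 Y76.4437
M5
G0 X218.6405 Y28.9435
M3 S242
G1 X210.4781 Y5.2032 F2361
G1 X215.0754 Y14.8511
G1 X302.6654 Y100.9104
G1 X77.9519 Y42.6465
G1 X252.3625 Y27.9793
M5
G0 X164.6890 Y23.2514
M3 S762
G1 X161.6600 Y30.5639 F616
G1 X154.3475 Y33.5929
G1 X147.0350 Y30.5639
G1 X144.0060 Y23.2514
G1 X147.0350 Y15.9389
G1 X154.3475 Y12.9099
G1 X161.6600 Y15.9389
G1 X164.6890 Y23.2514
M5
G0 X25.7890 Y12.4368
M3 S762
G1 X86.5527 Y35.6338 F616
G1 X145.6284 Y55.9365
G1 X203.0161 Y73.3449
G1 X258.7159 Y87.8591
M5
G0 X0.0000 Y0.0000

Since the viewBox matches the mm dimensions, user units are millimetres directly. The only transform is the Y-flip y_m = 112.9663 − y_svg.

Shape 1 is a circle drawn with `<circle>`. Its stroke #ff0000 means cut at S762, F616. After flipping Y the toolpath is (154.1888,76.4437) → (149.6340,87.4400) → (138.6377,91.9948) → (127.6414,87.4400) → (123.0866,76.4437) → (127.6414,65.4474) → (138.6377,60.8926) → (149.6340,65.4474) → (154.1888,76.4437), returning to the start.

Shape 2 is a open polyline drawn with `<polyline>`. Its stroke #ff00ff means engrave at S242, F2361. After flipping Y the toolpath is (218.6405,28.9435) → (210.4781,5.2032) → (215.0754,14.8511) → (302.6654,100.9104) → (77.9519,42.6465) → (252.3625,27.9793).

Shape 3 is a circle drawn with `<circle>`. Its stroke #ff0000 means cut at S762, F616. After flipping Y the toolpath is (164.6890,23.2514) → (161.6600,30.5639) → (154.3475,33.5929) → (147.0350,30.5639) → (144.0060,23.2514) → (147.0350,15.9389) → (154.3475,12.9099) → (161.6600,15.9389) → (164.6890,23.2514), returning to the start.

Shape 4 is a quadratic bezier drawn with `<path>`. Its stroke #ff0000 means cut at S762, F616. After flipping Y the toolpath is (25.7890,12.4368) → (86.5527,35.6338) → (145.6284,55.9365) → (203.0161,73.3449) → (258.7159,87.8591).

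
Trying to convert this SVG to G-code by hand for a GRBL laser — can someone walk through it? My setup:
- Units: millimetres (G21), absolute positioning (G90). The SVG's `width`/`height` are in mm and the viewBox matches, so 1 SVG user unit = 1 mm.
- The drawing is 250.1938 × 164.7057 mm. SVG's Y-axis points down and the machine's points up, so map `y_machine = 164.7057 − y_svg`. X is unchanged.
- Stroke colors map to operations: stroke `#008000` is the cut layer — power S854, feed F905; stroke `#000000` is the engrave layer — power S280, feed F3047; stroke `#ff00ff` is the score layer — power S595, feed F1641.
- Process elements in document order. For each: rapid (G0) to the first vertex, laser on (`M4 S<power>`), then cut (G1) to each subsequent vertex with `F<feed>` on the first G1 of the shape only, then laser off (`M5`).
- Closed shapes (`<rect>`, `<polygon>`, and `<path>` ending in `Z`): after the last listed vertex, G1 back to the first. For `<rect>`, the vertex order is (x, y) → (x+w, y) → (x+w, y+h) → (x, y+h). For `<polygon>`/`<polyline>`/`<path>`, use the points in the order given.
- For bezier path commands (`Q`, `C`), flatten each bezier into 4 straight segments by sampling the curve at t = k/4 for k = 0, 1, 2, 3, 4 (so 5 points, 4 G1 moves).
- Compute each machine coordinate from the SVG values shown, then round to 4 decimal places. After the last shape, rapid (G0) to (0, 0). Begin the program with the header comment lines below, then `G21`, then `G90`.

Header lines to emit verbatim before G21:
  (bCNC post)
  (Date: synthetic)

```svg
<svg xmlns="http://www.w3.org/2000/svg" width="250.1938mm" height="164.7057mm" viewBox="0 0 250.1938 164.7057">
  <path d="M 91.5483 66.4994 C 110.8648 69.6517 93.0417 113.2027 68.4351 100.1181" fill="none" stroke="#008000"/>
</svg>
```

(bCNC post)
(Date: synthetic)
G21
G90
G0 X91.5483 Y98.2063
M4 S854
G1 X99.5463 Y89.7835 F905
G1 X96.4629 Y75.3081
G1 X85.1438 Y63.8772
G1 X68.4351 Y64.5876
M5
G0 X0.0000 Y0.0000

Since the viewBox matches the mm dimensions, user units are millimetres directly. The only transform is the Y-flip y_m = 164.7057 − y_svg.

Shape 1 is a cubic bezier drawn with `<path>`. Its stroke #008000 means cut at S854, F905. After flipping Y the toolpath is (91.5483,98.2063) → (99.5463,89.7835) → (96.4629,75.3081) → (85.1438,63.8772) → (68.4351,64.5876).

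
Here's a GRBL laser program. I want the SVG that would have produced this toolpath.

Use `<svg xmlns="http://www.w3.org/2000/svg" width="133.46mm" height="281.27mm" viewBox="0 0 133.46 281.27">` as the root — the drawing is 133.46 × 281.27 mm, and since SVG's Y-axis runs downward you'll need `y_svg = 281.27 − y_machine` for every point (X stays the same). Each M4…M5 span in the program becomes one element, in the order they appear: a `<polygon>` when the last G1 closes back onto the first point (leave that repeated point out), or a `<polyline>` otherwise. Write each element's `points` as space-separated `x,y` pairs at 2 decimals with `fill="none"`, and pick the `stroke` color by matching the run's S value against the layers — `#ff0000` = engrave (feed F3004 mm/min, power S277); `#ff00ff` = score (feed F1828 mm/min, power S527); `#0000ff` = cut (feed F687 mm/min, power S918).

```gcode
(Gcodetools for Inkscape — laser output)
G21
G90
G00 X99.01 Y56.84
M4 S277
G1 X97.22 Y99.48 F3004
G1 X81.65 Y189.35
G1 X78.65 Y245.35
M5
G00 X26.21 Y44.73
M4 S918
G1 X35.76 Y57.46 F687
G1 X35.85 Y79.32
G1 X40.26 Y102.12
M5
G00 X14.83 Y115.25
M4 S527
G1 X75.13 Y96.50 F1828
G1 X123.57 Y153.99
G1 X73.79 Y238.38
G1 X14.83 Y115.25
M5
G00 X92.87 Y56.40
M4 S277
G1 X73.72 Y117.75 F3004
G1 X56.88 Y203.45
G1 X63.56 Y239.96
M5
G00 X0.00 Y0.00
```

<svg xmlns="http://www.w3.org/2000/svg" width="133.46mm" height="281.27mm" viewBox="0 0 133.46 281.27">
  <polyline points="99.01,224.43 97.22,181.79 81.65,91.92 78.65,35.92" fill="none" stroke="#ff0000"/>
  <polyline points="26.21,236.54 35.76,223.81 35.85,201.95 40.26,179.15" fill="none" stroke="#0000ff"/>
  <polygon points="14.83,166.02 75.13,184.77 123.57,127.28 73.79,42.89" fill="none" stroke="#ff00ff"/>
  <polyline points="92.87,224.87 73.72,163.52 56.88,77.82 63.56,41.31" fill="none" stroke="#ff0000"/>
</svg>

Machine Y-up, SVG Y-down with viewBox height 281.27, so y_svg = 281.27 − y_machine; X carries over.

Run 1: S277 ⇒ engrave layer `#ff0000`. The run is open, so emit a `<polyline>` with points (Y-flipped): 99.01,224.43 97.22,181.79 81.65,91.92 78.65,35.92.

Run 2: power S918 maps to stroke `#0000ff` (cut). The run is open, so emit a `<polyline>` with points (Y-flipped): 26.21,236.54 35.76,223.81 35.85,201.95 40.26,179.15.

Run 3: the run's S527 means `#ff00ff` (score). The run returns to its start, so emit a `<polygon>` with points (Y-flipped): 14.83,166.02 75.13,184.77 123.57,127.28 73.79,42.89.

Run 4: power S277 maps to stroke `#ff0000` (engrave). The run is open, so emit a `<polyline>` with points (Y-flipped): 92.87,224.87 73.72,163.52 56.88,77.82 63.56,41.31.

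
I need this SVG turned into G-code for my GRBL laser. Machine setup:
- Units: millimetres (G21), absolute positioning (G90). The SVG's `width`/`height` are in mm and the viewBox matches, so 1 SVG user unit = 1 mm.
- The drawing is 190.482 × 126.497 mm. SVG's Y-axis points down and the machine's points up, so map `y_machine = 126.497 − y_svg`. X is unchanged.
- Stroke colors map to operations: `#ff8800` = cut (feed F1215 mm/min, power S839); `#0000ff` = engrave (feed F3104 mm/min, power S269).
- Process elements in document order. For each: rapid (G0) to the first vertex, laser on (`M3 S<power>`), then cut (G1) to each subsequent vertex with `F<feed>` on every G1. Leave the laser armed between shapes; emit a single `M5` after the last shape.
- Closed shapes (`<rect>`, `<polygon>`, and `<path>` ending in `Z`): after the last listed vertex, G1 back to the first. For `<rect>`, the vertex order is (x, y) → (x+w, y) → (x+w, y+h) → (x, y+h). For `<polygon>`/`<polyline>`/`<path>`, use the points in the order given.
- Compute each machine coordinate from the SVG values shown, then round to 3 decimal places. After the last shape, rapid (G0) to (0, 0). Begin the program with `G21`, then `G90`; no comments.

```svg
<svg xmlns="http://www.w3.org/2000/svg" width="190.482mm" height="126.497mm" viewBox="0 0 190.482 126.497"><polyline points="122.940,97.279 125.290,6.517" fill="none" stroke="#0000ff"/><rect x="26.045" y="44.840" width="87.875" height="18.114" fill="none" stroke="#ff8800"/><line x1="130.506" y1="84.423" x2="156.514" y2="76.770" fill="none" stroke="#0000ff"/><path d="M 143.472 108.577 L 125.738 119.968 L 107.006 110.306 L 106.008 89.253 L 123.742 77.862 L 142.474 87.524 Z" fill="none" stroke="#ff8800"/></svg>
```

G21
G90
G0 X122.940 Y29.218
M3 S269
G1 X125.290 Y119.980 F3104
G0 X26.045 Y81.657
M3 S839
G1 X113.920 Y81.657 F1215
G1 X113.920 Y63.543 F1215
G1 X26.045 Y63.543 F1215
G1 X26.045 Y81.657 F1215
G0 X130.506 Y42.074
M3 S269
G1 X156.514 Y49.727 F3104
G0 X143.472 Y17.920
M3 S839
G1 X125.738 Y6.529 F1215
G1 X107.006 Y16.191 F1215
G1 X106.008 Y37.244 F1215
G1 X123.742 Y48.635 F1215
G1 X142.474 Y38.973 F1215
G1 X143.472 Y17.920 F1215
M5
G0 X0.000 Y0.000

viewBox `0 0 190.482 126.497` with mm width/height → 1 unit = 1 mm. Flip: y_m = 126.497 − y_svg.

**Shape 1** — `<polyline>` line segment, stroke `#0000ff` → engrave (S269, F3104). Machine vertices: (122.940,29.218) → (125.290,119.980). Open path.

**Shape 2** — `<rect>` rectangle, stroke `#ff8800` → cut (S839, F1215). Machine vertices: (26.045,81.657) → (113.920,81.657) → (113.920,63.543) → (26.045,63.543) → (26.045,81.657). Closed: final G1 returns to the first vertex.

**Shape 3** — `<line>` line segment, stroke `#0000ff` → engrave (S269, F3104). Machine vertices: (130.506,42.074) → (156.514,49.727). Open path.

**Shape 4** — `<path>` regular polygon, stroke `#ff8800` → cut (S839, F1215). Machine vertices: (143.472,17.920) → (125.738,6.529) → (107.006,16.191) → (106.008,37.244) → (123.742,48.635) → (142.474,38.973) → (143.472,17.920). Closed: final G1 returns to the first vertex.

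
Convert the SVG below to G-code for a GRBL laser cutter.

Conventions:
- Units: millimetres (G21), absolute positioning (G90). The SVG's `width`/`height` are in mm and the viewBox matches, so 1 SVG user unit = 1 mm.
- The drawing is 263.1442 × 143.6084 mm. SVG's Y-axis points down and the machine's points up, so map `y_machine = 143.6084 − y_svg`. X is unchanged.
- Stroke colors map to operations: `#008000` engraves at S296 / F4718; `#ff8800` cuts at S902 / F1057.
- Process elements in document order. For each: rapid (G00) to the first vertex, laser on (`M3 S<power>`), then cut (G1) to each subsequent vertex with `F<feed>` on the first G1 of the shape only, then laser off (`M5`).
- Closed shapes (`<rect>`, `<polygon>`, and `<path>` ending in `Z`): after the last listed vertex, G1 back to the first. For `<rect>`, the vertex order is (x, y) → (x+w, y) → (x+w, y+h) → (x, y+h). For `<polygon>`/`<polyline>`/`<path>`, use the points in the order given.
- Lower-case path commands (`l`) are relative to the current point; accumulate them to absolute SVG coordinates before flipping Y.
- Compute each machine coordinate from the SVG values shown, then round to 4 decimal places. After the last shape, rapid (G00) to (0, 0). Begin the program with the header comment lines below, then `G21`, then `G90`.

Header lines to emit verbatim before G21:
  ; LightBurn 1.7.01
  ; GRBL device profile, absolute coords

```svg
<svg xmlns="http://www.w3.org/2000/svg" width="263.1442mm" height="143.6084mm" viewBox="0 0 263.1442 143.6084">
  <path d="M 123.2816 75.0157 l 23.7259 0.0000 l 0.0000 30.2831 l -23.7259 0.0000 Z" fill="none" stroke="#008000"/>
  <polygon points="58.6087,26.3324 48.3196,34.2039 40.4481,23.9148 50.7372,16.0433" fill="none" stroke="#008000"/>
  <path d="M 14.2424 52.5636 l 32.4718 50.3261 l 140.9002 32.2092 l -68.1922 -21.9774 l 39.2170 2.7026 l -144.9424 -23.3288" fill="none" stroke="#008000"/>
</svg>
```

viewBox `0 0 263.1442 143.6084` with mm width/height → 1 unit = 1 mm. Flip: y_m = 143.6084 − y_svg.

**Shape 1** — `<path>` rectangle, stroke `#008000` → engrave (S296, F4718). Machine vertices: (123.2816,68.5927) → (147.0075,68.5927) → (147.0075,38.3096) → (123.2816,38.3096) → (123.2816,68.5927). Closed: final G1 returns to the first vertex.

**Shape 2** — `<polygon>` regular polygon, stroke `#008000` → engrave (S296, F4718). Machine vertices: (58.6087,117.2760) → (48.3196,109.4045) → (40.4481,119.6936) → (50.7372,127.5651) → (58.6087,117.2760). Closed: final G1 returns to the first vertex.

**Shape 3** — `<path>` open polyline, stroke `#008000` → engrave (S296, F4718). Machine vertices: (14.2424,91.0448) → (46.7142,40.7187) → (187.6144,8.5095) → (119.4222,30.4869) → (158.6392,27.7843) → (13.6968,51.1131). Open path.

; LightBurn 1.7.01
; GRBL device profile, absolute coords
G21
G90
G00 X123.2816 Y68.5927
M3 S296
G1 X147.0075 Y68.5927 F4718
G1 X147.0075 Y38.3096
G1 X123.2816 Y38.3096
G1 X123.2816 Y68.5927
M5
G00 X58.6087 Y117.2760
M3 S296
G1 X48.3196 Y109.4045 F4718
G1 X40.4481 Y119.6936
G1 X50.7372 Y127.5651
G1 X58.6087 Y117.2760
M5
G00 X14.2424 Y91.0448
M3 S296
G1 X46.7142 Y40.7187 F4718
G1 X187.6144 Y8.5095
G1 X119.4222 Y30.4869
G1 X158.6392 Y27.7843
G1 X13.6968 Y51.1131
M5
G00 X0.0000 Y0.0000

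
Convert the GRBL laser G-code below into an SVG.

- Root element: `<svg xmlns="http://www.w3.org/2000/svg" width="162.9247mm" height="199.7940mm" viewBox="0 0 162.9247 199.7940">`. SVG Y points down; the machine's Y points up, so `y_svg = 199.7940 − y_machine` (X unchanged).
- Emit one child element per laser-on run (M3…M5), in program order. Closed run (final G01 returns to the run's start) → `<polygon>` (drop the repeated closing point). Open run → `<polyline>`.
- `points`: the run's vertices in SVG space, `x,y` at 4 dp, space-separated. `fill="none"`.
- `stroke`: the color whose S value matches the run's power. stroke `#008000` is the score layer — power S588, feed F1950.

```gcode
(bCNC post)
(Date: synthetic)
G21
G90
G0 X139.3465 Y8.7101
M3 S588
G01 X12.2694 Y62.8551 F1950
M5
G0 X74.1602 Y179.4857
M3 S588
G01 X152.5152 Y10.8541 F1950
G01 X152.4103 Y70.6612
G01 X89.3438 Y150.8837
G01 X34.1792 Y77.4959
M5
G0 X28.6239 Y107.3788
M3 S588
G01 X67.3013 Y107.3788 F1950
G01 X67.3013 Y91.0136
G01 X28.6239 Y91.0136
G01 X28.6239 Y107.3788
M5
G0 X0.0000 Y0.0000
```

Each laser-on run becomes one SVG element. Flip Y back into SVG space with y_svg = 199.7940 − y_machine. Every run uses S588, so all elements get stroke `#008000` (score).

Run 1: The run is open, so emit a `<polyline>` with points (Y-flipped): 139.3465,191.0839 12.2694,136.9389.

Run 2: The run is open, so emit a `<polyline>` with points (Y-flipped): 74.1602,20.3083 152.5152,188.9399 152.4103,129.1328 89.3438,48.9103 34.1792,122.2981.

Run 3: The run returns to its start, so emit a `<polygon>` with points (Y-flipped): 28.6239,92.4152 67.3013,92.4152 67.3013,108.7804 28.6239,108.7804.

<svg xmlns="http://www.w3.org/2000/svg" width="162.9247mm" height="199.7940mm" viewBox="0 0 162.9247 199.7940">
  <polyline points="139.3465,191.0839 12.2694,136.9389" fill="none" stroke="#008000"/>
  <polyline points="74.1602,20.3083 152.5152,188.9399 152.4103,129.1328 89.3438,48.9103 34.1792,122.2981" fill="none" stroke="#008000"/>
  <polygon points="28.6239,92.4152 67.3013,92.4152 67.3013,108.7804 28.6239,108.7804" fill="none" stroke="#008000"/>
</svg>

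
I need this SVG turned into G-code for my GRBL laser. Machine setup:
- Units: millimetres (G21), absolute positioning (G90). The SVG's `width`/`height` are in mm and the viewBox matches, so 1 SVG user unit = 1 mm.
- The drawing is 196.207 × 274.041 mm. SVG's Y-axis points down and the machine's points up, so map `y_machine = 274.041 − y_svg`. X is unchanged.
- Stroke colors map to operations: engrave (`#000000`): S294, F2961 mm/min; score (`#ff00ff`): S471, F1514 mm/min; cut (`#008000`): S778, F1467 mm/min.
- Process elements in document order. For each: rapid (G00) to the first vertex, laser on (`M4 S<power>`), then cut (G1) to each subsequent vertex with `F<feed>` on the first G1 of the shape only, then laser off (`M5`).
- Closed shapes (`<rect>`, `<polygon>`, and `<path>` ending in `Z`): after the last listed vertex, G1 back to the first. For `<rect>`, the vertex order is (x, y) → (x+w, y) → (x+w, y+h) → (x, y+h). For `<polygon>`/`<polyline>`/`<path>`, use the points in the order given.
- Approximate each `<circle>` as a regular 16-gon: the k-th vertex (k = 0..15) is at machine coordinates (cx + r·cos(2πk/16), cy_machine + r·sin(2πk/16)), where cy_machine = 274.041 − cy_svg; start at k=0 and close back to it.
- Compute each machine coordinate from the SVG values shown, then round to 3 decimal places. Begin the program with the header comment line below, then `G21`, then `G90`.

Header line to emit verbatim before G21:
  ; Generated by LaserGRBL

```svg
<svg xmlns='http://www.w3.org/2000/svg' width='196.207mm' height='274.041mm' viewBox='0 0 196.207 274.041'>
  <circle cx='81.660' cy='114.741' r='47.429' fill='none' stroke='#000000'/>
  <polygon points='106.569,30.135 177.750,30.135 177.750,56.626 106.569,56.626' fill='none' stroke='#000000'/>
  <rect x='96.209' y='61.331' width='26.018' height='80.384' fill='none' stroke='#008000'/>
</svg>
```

viewBox `0 0 196.207 274.041` with mm width/height → 1 unit = 1 mm. Flip: y_m = 274.041 − y_svg.

**Shape 1** — `<circle>` circle, stroke `#000000` → engrave (S294, F2961). Machine vertices: (129.089,159.300) → (125.479,177.450) → (115.197,192.837) → (99.810,203.119) → (81.660,206.729) → (63.510,203.119) → (48.123,192.837) → (37.841,177.450) → (34.231,159.300) → (37.841,141.150) → (48.123,125.763) → (63.510,115.481) → (81.660,111.871) → (99.810,115.481) → (115.197,125.763) → (125.479,141.150) → (129.089,159.300). Closed: final G1 returns to the first vertex.

**Shape 2** — `<polygon>` rectangle, stroke `#000000` → engrave (S294, F2961). Machine vertices: (106.569,243.906) → (177.750,243.906) → (177.750,217.415) → (106.569,217.415) → (106.569,243.906). Closed: final G1 returns to the first vertex.

**Shape 3** — `<rect>` rectangle, stroke `#008000` → cut (S778, F1467). Machine vertices: (96.209,212.710) → (122.227,212.710) → (122.227,132.326) → (96.209,132.326) → (96.209,212.710). Closed: final G1 returns to the first vertex.

; Generated by LaserGRBL
G21
G90
G00 X129.089 Y159.300
M4 S294
G1 X125.479 Y177.450 F2961
G1 X115.197 Y192.837
G1 X99.810 Y203.119
G1 X81.660 Y206.729
G1 X63.510 Y203.119
G1 X48.123 Y192.837
G1 X37.841 Y177.450
G1 X34.231 Y159.300
G1 X37.841 Y141.150
G1 X48.123 Y125.763
G1 X63.510 Y115.481
G1 X81.660 Y111.871
G1 X99.810 Y115.481
G1 X115.197 Y125.763
G1 X125.479 Y141.150
G1 X129.089 Y159.300
M5
G00 X106.569 Y243.906
M4 S294
G1 X177.750 Y243.906 F2961
G1 X177.750 Y217.415
G1 X106.569 Y217.415
G1 X106.569 Y243.906
M5
G00 X96.209 Y212.710
M4 S778
G1 X122.227 Y212.710 F1467
G1 X122.227 Y132.326
G1 X96.209 Y132.326
G1 X96.209 Y212.710
M5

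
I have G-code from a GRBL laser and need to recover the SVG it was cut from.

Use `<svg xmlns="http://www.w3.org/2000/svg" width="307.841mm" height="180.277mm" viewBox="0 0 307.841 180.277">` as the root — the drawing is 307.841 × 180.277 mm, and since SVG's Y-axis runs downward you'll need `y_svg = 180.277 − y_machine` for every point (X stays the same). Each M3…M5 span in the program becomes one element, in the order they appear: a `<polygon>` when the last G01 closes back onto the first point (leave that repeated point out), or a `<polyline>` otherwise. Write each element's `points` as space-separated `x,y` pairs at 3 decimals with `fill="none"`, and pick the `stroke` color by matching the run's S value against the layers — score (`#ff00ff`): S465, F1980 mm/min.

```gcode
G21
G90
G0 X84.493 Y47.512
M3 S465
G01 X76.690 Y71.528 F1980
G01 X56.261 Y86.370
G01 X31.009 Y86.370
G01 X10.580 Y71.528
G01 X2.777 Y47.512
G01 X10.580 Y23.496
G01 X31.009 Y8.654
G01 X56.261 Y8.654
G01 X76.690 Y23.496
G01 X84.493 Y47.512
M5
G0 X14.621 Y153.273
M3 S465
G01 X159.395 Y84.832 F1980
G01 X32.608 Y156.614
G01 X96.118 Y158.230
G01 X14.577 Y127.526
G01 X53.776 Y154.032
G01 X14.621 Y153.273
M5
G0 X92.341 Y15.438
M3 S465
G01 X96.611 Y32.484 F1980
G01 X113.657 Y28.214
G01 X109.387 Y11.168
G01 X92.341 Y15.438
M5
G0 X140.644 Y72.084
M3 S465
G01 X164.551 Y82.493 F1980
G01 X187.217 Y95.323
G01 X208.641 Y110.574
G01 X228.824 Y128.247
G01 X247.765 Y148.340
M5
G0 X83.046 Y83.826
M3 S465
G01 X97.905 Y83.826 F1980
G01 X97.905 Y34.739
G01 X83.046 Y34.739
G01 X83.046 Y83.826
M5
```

Each laser-on run becomes one SVG element. Flip Y back into SVG space with y_svg = 180.277 − y_machine. Every run uses S465, so all elements get stroke `#ff00ff` (score).

Run 1: The run returns to its start, so emit a `<polygon>` with points (Y-flipped): 84.493,132.765 76.690,108.749 56.261,93.907 31.009,93.907 10.580,108.749 2.777,132.765 10.580,156.781 31.009,171.623 56.261,171.623 76.690,156.781.

Run 2: The run returns to its start, so emit a `<polygon>` with points (Y-flipped): 14.621,27.004 159.395,95.445 32.608,23.663 96.118,22.047 14.577,52.751 53.776,26.245.

Run 3: The run returns to its start, so emit a `<polygon>` with points (Y-flipped): 92.341,164.839 96.611,147.793 113.657,152.063 109.387,169.109.

Run 4: The run is open, so emit a `<polyline>` with points (Y-flipped): 140.644,108.193 164.551,97.784 187.217,84.954 208.641,69.703 228.824,52.030 247.765,31.937.

Run 5: The run returns to its start, so emit a `<polygon>` with points (Y-flipped): 83.046,96.451 97.905,96.451 97.905,145.538 83.046,145.538.

<svg xmlns="http://www.w3.org/2000/svg" width="307.841mm" height="180.277mm" viewBox="0 0 307.841 180.277">
  <polygon points="84.493,132.765 76.690,108.749 56.261,93.907 31.009,93.907 10.580,108.749 2.777,132.765 10.580,156.781 31.009,171.623 56.261,171.623 76.690,156.781" fill="none" stroke="#ff00ff"/>
  <polygon points="14.621,27.004 159.395,95.445 32.608,23.663 96.118,22.047 14.577,52.751 53.776,26.245" fill="none" stroke="#ff00ff"/>
  <polygon points="92.341,164.839 96.611,147.793 113.657,152.063 109.387,169.109" fill="none" stroke="#ff00ff"/>
  <polyline points="140.644,108.193 164.551,97.784 187.217,84.954 208.641,69.703 228.824,52.030 247.765,31.937" fill="none" stroke="#ff00ff"/>
  <polygon points="83.046,96.451 97.905,96.451 97.905,145.538 83.046,145.538" fill="none" stroke="#ff00ff"/>
</svg>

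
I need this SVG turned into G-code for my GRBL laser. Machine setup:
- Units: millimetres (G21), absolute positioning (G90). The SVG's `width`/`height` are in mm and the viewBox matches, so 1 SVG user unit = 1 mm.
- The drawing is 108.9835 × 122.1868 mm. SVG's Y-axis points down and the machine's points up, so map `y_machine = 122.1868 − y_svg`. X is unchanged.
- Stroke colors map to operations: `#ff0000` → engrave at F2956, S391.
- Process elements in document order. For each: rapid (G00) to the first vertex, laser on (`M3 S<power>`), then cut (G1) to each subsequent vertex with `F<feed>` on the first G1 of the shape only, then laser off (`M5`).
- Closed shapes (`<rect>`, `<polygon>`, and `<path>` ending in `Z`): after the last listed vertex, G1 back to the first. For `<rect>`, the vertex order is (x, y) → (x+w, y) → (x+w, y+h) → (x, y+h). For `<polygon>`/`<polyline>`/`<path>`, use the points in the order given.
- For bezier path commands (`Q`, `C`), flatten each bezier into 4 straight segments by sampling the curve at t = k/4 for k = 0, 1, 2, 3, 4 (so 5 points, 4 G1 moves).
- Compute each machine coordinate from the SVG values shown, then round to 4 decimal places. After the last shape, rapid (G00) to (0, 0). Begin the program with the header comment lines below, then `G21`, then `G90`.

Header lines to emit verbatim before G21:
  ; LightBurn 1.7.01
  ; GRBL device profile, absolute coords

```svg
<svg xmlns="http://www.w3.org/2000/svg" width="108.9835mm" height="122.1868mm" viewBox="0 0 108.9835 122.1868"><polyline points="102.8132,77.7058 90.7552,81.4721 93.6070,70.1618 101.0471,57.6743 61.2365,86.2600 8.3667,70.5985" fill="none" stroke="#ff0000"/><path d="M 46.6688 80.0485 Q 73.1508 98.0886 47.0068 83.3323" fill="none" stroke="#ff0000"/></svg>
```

Since the viewBox matches the mm dimensions, user units are millimetres directly. The only transform is the Y-flip y_m = 122.1868 − y_svg.

Shape 1 is a open polyline drawn with `<polyline>`. Its stroke #ff0000 means engrave at S391, F2956. After flipping Y the toolpath is (102.8132,44.4810) → (90.7552,40.7147) → (93.6070,52.0250) → (101.0471,64.5125) → (61.2365,35.9268) → (8.3667,51.5883).

Shape 2 is a quadratic bezier drawn with `<path>`. Its stroke #ff0000 means engrave at S391, F2956. After flipping Y the toolpath is (46.6688,42.1383) → (56.6207,35.1680) → (59.9943,32.2973) → (56.7897,33.5261) → (47.0068,38.8545).

; LightBurn 1.7.01
; GRBL device profile, absolute coords
G21
G90
G00 X102.8132 Y44.4810
M3 S391
G1 X90.7552 Y40.7147 F2956
G1 X93.6070 Y52.0250
G1 X101.0471 Y64.5125
G1 X61.2365 Y35.9268
G1 X8.3667 Y51.5883
M5
G00 X46.6688 Y42.1383
M3 S391
G1 X56.6207 Y35.1680 F2956
G1 X59.9943 Y32.2973
G1 X56.7897 Y33.5261
G1 X47.0068 Y38.8545
M5
G00 X0.0000 Y0.0000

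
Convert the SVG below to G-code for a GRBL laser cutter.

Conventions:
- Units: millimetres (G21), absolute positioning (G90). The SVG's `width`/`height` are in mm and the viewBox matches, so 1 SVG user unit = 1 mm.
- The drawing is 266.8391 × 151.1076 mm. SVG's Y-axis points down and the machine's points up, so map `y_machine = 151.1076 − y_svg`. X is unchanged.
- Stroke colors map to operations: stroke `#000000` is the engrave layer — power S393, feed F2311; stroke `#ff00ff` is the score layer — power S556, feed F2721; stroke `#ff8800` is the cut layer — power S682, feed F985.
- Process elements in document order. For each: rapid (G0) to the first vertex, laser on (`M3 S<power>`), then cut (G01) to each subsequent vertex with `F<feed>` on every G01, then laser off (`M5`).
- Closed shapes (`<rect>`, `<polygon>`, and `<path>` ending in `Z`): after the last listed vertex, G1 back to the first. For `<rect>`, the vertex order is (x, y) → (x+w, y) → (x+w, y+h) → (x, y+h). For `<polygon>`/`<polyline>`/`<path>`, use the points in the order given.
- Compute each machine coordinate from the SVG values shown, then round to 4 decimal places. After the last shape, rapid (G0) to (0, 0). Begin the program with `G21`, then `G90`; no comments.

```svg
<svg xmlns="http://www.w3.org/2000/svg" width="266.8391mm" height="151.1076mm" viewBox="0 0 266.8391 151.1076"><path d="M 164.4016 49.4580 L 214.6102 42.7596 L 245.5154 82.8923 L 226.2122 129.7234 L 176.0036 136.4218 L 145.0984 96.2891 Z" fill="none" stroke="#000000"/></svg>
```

G21
G90
G0 X164.4016 Y101.6496
M3 S393
G01 X214.6102 Y108.3480 F2311
G01 X245.5154 Y68.2153 F2311
G01 X226.2122 Y21.3842 F2311
G01 X176.0036 Y14.6858 F2311
G01 X145.0984 Y54.8185 F2311
G01 X164.4016 Y101.6496 F2311
M5
G0 X0.0000 Y0.0000

Since the viewBox matches the mm dimensions, user units are millimetres directly. The only transform is the Y-flip y_m = 151.1076 − y_svg.

Shape 1 is a regular polygon drawn with `<path>`. Its stroke #000000 means engrave at S393, F2311. After flipping Y the toolpath is (164.4016,101.6496) → (214.6102,108.3480) → (245.5154,68.2153) → (226.2122,21.3842) → (176.0036,14.6858) → (145.0984,54.8185) → (164.4016,101.6496), returning to the start.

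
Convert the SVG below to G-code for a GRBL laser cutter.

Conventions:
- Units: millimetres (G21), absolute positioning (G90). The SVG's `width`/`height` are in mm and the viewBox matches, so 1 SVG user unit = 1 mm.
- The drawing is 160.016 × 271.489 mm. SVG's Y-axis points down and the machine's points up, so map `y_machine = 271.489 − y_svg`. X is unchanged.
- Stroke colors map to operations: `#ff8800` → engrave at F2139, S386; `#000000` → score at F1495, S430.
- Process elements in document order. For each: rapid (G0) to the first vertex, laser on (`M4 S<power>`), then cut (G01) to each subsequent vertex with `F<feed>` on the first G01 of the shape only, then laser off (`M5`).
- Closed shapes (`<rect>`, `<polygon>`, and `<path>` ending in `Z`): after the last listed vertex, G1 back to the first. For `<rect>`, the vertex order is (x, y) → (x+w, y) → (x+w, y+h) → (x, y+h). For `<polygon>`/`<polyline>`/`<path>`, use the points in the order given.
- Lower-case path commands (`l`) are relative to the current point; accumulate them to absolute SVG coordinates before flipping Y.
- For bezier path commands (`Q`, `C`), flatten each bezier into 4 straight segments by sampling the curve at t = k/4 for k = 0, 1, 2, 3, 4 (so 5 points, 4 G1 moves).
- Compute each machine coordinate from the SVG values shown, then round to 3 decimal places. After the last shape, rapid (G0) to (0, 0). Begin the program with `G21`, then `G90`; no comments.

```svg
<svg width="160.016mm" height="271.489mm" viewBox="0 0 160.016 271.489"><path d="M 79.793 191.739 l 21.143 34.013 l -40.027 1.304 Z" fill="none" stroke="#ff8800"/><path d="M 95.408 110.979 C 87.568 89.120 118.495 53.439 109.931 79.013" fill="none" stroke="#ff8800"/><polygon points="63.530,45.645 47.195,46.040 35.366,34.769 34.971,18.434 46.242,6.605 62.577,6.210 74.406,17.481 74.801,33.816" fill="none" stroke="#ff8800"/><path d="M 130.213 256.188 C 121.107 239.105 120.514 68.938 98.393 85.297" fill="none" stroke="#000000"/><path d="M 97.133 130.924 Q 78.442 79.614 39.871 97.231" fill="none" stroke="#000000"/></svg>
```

G21
G90
G0 X79.793 Y79.750
M4 S386
G01 X100.936 Y45.737 F2139
G01 X60.909 Y44.433
G01 X79.793 Y79.750
M5
G0 X95.408 Y160.510
M4 S386
G01 X95.574 Y178.323 F2139
G01 X102.941 Y194.280
G01 X110.172 Y201.344
G01 X109.931 Y192.476
M5
G0 X63.530 Y225.844
M4 S386
G01 X47.195 Y225.449 F2139
G01 X35.366 Y236.720
G01 X34.971 Y253.055
G01 X46.242 Y264.884
G01 X62.577 Y265.279
G01 X74.406 Y254.008
G01 X74.801 Y237.673
G01 X63.530 Y225.844
M5
G0 X130.213 Y15.301
M4 S430
G01 X124.510 Y51.510 F1495
G01 X119.184 Y113.287
G01 X111.417 Y168.794
G01 X98.393 Y186.192
M5
G0 X97.133 Y140.565
M4 S430
G01 X86.545 Y161.912 F1495
G01 X73.472 Y174.643
G01 X57.914 Y178.759
G01 X39.871 Y174.258
M5
G0 X0.000 Y0.000

1 u = 1 mm; y_m = 271.489 − y.

[1] `<path>` regular polygon, #ff8800→engrave S386 F2139: (79.793,79.750) → (100.936,45.737) → (60.909,44.433) → (79.793,79.750) (closed)

[2] `<path>` cubic bezier, #ff8800→engrave S386 F2139: (95.408,160.510) → (95.574,178.323) → (102.941,194.280) → (110.172,201.344) → (109.931,192.476)

[3] `<polygon>` regular polygon, #ff8800→engrave S386 F2139: (63.530,225.844) → (47.195,225.449) → (35.366,236.720) → (34.971,253.055) → (46.242,264.884) → (62.577,265.279) → (74.406,254.008) → (74.801,237.673) → (63.530,225.844) (closed)

[4] `<path>` cubic bezier, #000000→score S430 F1495: (130.213,15.301) → (124.510,51.510) → (119.184,113.287) → (111.417,168.794) → (98.393,186.192)

[5] `<path>` quadratic bezier, #000000→score S430 F1495: (97.133,140.565) → (86.545,161.912) → (73.472,174.643) → (57.914,178.759) → (39.871,174.258)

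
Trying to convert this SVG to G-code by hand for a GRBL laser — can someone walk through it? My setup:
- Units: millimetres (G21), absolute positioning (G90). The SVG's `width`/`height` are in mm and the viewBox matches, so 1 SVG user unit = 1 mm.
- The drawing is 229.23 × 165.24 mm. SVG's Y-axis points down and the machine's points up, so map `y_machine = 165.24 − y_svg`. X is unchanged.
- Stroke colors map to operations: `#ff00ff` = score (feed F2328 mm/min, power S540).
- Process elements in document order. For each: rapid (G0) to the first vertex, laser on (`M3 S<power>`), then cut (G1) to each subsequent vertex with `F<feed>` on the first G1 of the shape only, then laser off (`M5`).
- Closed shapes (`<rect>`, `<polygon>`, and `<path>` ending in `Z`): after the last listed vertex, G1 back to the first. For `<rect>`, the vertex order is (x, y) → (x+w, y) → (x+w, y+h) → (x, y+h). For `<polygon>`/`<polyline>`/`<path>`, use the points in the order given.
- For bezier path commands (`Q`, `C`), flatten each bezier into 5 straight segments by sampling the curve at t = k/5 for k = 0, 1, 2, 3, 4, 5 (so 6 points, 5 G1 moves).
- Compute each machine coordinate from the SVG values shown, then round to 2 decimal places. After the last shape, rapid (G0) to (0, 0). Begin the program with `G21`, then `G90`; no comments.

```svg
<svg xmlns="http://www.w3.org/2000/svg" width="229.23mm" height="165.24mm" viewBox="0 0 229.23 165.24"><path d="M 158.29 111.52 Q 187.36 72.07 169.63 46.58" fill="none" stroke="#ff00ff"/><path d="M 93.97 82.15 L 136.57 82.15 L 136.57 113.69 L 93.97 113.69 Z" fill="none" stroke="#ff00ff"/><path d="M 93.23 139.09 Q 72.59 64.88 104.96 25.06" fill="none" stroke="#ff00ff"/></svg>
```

G21
G90
G0 X158.29 Y53.72
M3 S540
G1 X168.05 Y68.94 F2328
G1 X174.06 Y83.05
G1 X176.33 Y96.03
G1 X174.85 Y107.91
G1 X169.63 Y118.66
M5
G0 X93.97 Y83.09
M3 S540
G1 X136.57 Y83.09 F2328
G1 X136.57 Y51.55
G1 X93.97 Y51.55
G1 X93.97 Y83.09
M5
G0 X93.23 Y26.15
M3 S540
G1 X87.09 Y54.46 F2328
G1 X85.20 Y80.02
G1 X87.55 Y102.82
G1 X94.13 Y122.88
G1 X104.96 Y140.18
M5
G0 X0.00 Y0.00

1 u = 1 mm; y_m = 165.24 − y.

[1] `<path>` quadratic bezier, #ff00ff→score S540 F2328: (158.29,53.72) → (168.05,68.94) → (174.06,83.05) → (176.33,96.03) → (174.85,107.91) → (169.63,118.66)

[2] `<path>` rectangle, #ff00ff→score S540 F2328: (93.97,83.09) → (136.57,83.09) → (136.57,51.55) → (93.97,51.55) → (93.97,83.09) (closed)

[3] `<path>` quadratic bezier, #ff00ff→score S540 F2328: (93.23,26.15) → (87.09,54.46) → (85.20,80.02) → (87.55,102.82) → (94.13,122.88) → (104.96,140.18)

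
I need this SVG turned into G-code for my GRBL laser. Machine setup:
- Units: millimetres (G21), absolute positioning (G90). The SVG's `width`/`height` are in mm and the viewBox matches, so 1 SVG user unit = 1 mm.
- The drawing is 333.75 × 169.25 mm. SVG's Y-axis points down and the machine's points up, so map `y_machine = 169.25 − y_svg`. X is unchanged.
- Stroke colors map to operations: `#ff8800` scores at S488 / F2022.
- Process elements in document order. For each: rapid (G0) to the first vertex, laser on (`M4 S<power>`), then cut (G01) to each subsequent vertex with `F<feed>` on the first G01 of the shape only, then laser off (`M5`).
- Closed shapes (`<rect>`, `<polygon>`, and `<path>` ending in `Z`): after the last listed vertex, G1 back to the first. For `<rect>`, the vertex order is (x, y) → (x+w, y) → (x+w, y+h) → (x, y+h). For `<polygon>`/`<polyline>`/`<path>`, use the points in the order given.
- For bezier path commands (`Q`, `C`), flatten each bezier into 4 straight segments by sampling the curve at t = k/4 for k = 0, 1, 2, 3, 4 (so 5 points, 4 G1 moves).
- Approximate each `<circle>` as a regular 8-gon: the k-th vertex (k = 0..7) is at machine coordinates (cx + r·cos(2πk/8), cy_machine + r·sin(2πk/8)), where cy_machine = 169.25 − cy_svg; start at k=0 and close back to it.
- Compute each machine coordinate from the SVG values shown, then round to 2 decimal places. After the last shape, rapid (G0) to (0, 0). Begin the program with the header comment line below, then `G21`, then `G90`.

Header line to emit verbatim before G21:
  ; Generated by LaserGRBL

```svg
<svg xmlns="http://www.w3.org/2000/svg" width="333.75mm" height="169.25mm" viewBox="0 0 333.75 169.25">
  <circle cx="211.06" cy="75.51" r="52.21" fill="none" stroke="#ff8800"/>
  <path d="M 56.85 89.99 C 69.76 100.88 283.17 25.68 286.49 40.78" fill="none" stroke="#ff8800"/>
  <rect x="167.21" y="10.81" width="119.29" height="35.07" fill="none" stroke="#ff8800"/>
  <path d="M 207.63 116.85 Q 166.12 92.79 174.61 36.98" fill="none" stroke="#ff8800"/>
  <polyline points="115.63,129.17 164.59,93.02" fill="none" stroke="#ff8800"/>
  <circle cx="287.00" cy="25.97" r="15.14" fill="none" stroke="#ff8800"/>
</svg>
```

; Generated by LaserGRBL
G21
G90
G0 X263.27 Y93.74
M4 S488
G01 X247.98 Y130.66 F2022
G01 X211.06 Y145.95
G01 X174.14 Y130.66
G01 X158.85 Y93.74
G01 X174.14 Y56.82
G01 X211.06 Y41.53
G01 X247.98 Y56.82
G01 X263.27 Y93.74
M5
G0 X56.85 Y79.26
M4 S488
G01 X97.71 Y84.48 F2022
G01 X175.27 Y105.44
G01 X251.02 Y125.62
G01 X286.49 Y128.47
M5
G0 X167.21 Y158.44
M4 S488
G01 X286.50 Y158.44 F2022
G01 X286.50 Y123.37
G01 X167.21 Y123.37
G01 X167.21 Y158.44
M5
G0 X207.63 Y52.40
M4 S488
G01 X190.00 Y66.41 F2022
G01 X178.62 Y84.40
G01 X173.49 Y106.35
G01 X174.61 Y132.27
M5
G0 X115.63 Y40.08
M4 S488
G01 X164.59 Y76.23 F2022
M5
G0 X302.14 Y143.28
M4 S488
G01 X297.71 Y153.99 F2022
G01 X287.00 Y158.42
G01 X276.29 Y153.99
G01 X271.86 Y143.28
G01 X276.29 Y132.57
G01 X287.00 Y128.14
G01 X297.71 Y132.57
G01 X302.14 Y143.28
M5
G0 X0.00 Y0.00

Since the viewBox matches the mm dimensions, user units are millimetres directly. The only transform is the Y-flip y_m = 169.25 − y_svg.

Shape 1 is a circle drawn with `<circle>`. Its stroke #ff8800 means score at S488, F2022. After flipping Y the toolpath is (263.27,93.74) → (247.98,130.66) → (211.06,145.95) → (174.14,130.66) → (158.85,93.74) → (174.14,56.82) → (211.06,41.53) → (247.98,56.82) → (263.27,93.74), returning to the start.

Shape 2 is a cubic bezier drawn with `<path>`. Its stroke #ff8800 means score at S488, F2022. After flipping Y the toolpath is (56.85,79.26) → (97.71,84.48) → (175.27,105.44) → (251.02,125.62) → (286.49,128.47).

Shape 3 is a rectangle drawn with `<rect>`. Its stroke #ff8800 means score at S488, F2022. After flipping Y the toolpath is (167.21,158.44) → (286.50,158.44) → (286.50,123.37) → (167.21,123.37) → (167.21,158.44), returning to the start.

Shape 4 is a quadratic bezier drawn with `<path>`. Its stroke #ff8800 means score at S488, F2022. After flipping Y the toolpath is (207.63,52.40) → (190.00,66.41) → (178.62,84.40) → (173.49,106.35) → (174.61,132.27).

Shape 5 is a line segment drawn with `<polyline>`. Its stroke #ff8800 means score at S488, F2022. After flipping Y the toolpath is (115.63,40.08) → (164.59,76.23).

Shape 6 is a circle drawn with `<circle>`. Its stroke #ff8800 means score at S488, F2022. After flipping Y the toolpath is (302.14,143.28) → (297.71,153.99) → (287.00,158.42) → (276.29,153.99) → (271.86,143.28) → (276.29,132.57) → (287.00,128.14) → (297.71,132.57) → (302.14,143.28), returning to the start.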